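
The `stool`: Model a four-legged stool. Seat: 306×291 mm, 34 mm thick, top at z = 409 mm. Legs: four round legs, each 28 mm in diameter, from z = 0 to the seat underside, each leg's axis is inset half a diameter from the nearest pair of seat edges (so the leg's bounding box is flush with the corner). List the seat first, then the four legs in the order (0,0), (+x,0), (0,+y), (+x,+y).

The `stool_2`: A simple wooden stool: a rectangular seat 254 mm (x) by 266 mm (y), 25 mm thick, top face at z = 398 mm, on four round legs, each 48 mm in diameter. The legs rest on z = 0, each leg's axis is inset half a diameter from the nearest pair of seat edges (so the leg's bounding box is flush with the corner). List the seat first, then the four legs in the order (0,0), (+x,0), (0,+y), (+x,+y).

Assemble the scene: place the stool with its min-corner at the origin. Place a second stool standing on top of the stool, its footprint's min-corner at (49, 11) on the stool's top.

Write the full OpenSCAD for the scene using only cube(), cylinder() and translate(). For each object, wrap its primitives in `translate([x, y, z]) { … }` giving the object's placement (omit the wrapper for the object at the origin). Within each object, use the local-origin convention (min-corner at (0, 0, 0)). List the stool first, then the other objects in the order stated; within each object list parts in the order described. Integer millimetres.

translate([0, 0, 375]) cube([306, 291, 34]);
translate([14, 14, 0]) cylinder(h = 375, r = 14);
translate([292, 14, 0]) cylinder(h = 375, r = 14);
translate([14, 277, 0]) cylinder(h = 375, r = 14);
translate([292, 277, 0]) cylinder(h = 375, r = 14);
translate([49, 11, 409]) {
  translate([0, 0, 373]) cube([254, 266, 25]);
  translate([24, 24, 0]) cylinder(h = 373, r = 24);
  translate([230, 24, 0]) cylinder(h = 373, r = 24);
  translate([24, 242, 0]) cylinder(h = 373, r = 24);
  translate([230, 242, 0]) cylinder(h = 373, r = 24);
}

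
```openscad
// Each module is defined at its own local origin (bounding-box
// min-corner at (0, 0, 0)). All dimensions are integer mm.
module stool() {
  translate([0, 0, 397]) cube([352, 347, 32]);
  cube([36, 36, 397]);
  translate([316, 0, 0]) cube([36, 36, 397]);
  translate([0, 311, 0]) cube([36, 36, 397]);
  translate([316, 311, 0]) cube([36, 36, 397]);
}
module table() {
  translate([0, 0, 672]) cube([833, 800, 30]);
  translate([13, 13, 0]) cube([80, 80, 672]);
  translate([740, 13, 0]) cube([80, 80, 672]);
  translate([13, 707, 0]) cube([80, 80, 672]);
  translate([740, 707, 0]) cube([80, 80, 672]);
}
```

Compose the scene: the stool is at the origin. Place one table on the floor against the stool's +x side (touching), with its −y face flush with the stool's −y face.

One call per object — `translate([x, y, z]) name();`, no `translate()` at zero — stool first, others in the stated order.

stool();
translate([352, 0, 0]) table();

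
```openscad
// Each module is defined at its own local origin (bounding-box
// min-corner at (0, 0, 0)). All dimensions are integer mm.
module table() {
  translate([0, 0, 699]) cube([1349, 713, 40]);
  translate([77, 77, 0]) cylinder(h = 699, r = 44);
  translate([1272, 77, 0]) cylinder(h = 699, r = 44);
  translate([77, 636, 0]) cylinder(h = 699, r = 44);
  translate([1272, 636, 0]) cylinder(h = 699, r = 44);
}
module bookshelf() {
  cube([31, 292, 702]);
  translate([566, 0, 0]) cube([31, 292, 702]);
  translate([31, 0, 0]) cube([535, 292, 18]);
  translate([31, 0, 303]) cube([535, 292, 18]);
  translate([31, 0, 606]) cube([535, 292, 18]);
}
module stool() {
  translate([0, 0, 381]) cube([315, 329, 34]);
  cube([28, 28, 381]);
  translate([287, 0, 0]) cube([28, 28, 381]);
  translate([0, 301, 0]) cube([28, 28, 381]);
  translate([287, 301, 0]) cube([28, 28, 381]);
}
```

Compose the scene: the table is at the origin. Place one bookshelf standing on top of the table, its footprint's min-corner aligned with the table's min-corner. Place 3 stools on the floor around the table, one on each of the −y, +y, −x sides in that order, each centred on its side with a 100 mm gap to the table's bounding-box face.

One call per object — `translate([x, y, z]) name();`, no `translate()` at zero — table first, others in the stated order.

table();
translate([0, 0, 739]) bookshelf();
translate([517, -429, 0]) stool();
translate([517, 813, 0]) stool();
translate([-415, 192, 0]) stool();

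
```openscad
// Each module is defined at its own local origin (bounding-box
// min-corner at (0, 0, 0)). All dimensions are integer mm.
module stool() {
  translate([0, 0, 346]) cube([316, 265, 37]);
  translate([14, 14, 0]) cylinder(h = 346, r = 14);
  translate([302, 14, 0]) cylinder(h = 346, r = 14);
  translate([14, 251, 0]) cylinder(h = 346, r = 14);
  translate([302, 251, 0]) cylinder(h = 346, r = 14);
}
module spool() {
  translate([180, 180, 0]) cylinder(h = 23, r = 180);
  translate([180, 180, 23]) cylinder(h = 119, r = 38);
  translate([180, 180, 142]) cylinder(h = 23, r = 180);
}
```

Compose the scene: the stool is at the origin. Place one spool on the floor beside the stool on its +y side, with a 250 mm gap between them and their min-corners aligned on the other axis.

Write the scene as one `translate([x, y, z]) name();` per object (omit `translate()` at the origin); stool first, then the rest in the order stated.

stool();
translate([0, 515, 0]) spool();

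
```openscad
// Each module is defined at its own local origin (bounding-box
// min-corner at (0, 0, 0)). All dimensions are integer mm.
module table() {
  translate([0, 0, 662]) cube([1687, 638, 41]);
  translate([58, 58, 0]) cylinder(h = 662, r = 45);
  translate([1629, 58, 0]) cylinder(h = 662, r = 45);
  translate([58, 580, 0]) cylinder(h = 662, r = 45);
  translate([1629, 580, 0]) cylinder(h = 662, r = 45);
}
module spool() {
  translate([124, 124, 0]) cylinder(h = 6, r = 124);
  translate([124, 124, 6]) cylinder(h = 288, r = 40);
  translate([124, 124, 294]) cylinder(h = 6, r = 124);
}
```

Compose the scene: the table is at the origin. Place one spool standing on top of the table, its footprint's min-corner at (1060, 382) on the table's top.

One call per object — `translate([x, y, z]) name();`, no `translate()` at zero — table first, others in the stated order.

table();
translate([1060, 382, 703]) spool();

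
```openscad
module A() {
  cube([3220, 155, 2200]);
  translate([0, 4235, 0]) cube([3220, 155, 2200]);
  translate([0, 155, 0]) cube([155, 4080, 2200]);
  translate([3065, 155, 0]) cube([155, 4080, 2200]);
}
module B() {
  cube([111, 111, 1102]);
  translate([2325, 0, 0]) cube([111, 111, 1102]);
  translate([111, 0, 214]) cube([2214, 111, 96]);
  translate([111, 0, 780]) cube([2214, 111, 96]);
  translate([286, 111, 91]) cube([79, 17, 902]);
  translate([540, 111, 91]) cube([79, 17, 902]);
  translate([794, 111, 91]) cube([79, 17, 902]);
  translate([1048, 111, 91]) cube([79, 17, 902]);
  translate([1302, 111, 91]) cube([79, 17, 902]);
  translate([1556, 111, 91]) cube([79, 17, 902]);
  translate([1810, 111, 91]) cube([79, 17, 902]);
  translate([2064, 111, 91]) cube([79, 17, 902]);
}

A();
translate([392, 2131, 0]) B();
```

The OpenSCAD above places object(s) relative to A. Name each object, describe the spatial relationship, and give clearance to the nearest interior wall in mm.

A is a house frame. B is a fence section. The fence section sits inside the house frame, centred. The clearance to the nearest interior wall is 237 mm.

Clearances: x = 237, y = 1976; minimum 237 mm.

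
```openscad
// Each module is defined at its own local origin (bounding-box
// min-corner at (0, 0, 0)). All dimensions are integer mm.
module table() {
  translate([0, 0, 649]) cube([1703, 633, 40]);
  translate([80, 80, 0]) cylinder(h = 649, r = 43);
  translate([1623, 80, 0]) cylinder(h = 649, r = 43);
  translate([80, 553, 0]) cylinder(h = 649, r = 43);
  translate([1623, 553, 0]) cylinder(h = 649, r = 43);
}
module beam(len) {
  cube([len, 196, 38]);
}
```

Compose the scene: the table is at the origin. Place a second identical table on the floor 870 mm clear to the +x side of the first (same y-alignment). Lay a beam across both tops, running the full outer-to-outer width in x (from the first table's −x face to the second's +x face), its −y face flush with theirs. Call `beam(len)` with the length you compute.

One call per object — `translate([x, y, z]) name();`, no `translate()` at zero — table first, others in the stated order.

table();
translate([2573, 0, 0]) table();
translate([0, 0, 689]) beam(4276);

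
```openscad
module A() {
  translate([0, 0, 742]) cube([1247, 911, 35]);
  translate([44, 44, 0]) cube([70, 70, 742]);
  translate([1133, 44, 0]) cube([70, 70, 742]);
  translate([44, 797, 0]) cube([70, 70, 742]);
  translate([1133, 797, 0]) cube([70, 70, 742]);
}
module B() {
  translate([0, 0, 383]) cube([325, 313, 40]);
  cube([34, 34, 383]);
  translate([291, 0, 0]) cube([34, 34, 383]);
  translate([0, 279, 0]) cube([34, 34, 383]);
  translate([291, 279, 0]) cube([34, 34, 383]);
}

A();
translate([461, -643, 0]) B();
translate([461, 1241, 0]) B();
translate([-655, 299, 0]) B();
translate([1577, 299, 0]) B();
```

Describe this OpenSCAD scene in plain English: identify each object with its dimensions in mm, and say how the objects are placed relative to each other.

A is a table with a 1247×911 mm rectangular top, 35 mm thick, top surface at z = 777 mm, supported by four 70×70 mm square legs, each inset 44 mm from the nearest pair of top edges, running from the floor.

B is a four-legged stool. The seat is a 325×313×40 mm slab whose top surface is at z = 423 mm; four square legs, each 34×34 mm in cross-section, run from the floor (z = 0) to the underside of the seat, each flush with a corner of the seat.

Four stools sit around the table at the −y, +y, −x, +x sides.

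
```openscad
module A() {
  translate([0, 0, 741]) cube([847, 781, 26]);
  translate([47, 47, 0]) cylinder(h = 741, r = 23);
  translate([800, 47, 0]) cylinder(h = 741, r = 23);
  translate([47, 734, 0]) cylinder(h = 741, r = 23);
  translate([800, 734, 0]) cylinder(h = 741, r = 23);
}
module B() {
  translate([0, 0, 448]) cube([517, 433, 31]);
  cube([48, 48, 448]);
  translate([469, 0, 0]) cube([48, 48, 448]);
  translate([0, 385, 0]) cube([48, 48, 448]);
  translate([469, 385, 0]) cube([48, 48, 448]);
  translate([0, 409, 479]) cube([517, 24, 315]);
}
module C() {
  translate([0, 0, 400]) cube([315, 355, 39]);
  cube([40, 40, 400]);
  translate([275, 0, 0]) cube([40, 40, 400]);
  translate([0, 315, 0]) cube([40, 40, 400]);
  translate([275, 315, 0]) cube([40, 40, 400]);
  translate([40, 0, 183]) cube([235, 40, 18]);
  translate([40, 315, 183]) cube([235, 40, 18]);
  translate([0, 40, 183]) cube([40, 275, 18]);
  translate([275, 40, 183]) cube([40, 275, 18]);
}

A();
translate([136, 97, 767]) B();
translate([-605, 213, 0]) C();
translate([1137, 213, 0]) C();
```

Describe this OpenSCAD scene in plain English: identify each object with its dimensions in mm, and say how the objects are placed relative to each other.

A is a table with a 847×781 mm rectangular top, 26 mm thick, top surface at z = 767 mm, supported by four round legs of 46 mm diameter, each leg's bounding box inset 24 mm from the nearest pair of top edges, running from the floor.

B is a chair: 517×433 mm seat, 31 mm thick, top at z = 479 mm, on four 48 mm square corner legs flush with the seat edges. A 24 mm thick backrest slab spans the full seat width, extending 315 mm above the seat top, its back face flush with the seat's +y edge.

C is a simple wooden stool: a rectangular seat 315 mm (x) by 355 mm (y), 39 mm thick, top face at z = 439 mm, on four square legs, each 40×40 mm in cross-section. The legs rest on z = 0, each flush with a corner of the seat. Four stretchers, 40 mm wide and 18 mm tall, connect adjacent legs with their undersides at z = 183 mm, each running between the inner faces of the legs it joins and aligned with the legs' outer faces on the other axis.

The chair is on top of the table. Two stools sit around the table at the −x, +x sides.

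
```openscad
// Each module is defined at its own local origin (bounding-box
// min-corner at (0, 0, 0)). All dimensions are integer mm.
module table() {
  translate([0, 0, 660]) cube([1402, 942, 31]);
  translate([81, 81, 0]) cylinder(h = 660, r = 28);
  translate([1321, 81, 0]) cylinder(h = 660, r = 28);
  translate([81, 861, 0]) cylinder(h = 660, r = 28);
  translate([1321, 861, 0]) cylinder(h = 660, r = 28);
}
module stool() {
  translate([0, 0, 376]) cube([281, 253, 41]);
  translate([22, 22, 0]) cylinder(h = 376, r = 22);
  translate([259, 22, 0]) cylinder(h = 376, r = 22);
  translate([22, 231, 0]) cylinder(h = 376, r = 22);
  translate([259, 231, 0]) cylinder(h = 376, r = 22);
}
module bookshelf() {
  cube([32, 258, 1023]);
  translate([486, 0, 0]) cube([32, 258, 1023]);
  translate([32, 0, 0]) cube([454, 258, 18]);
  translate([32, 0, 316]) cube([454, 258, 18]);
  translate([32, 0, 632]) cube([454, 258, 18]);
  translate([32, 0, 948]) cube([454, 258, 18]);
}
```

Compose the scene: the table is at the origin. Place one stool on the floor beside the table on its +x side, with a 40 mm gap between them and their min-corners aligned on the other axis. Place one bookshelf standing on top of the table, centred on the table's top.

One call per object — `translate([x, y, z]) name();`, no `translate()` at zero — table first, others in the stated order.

table();
translate([1442, 0, 0]) stool();
translate([442, 342, 691]) bookshelf();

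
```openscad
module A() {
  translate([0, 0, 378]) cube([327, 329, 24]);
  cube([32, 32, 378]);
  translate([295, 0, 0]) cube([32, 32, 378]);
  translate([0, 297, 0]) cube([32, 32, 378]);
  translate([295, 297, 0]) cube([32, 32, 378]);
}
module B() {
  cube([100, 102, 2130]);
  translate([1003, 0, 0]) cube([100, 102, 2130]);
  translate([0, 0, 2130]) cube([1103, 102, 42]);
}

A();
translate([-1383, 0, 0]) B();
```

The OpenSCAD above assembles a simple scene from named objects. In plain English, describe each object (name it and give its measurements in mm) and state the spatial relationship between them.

A is a simple wooden stool: a rectangular seat 327 mm (x) by 329 mm (y), 24 mm thick, top face at z = 402 mm, on four square legs, each 32×32 mm in cross-section. The legs rest on z = 0, each flush with a corner of the seat.

B is a rectangular door frame: two vertical jambs of 100×102 mm section, 2130 mm tall, with a clear opening 903 mm wide between their inner faces. A header 42 mm tall and 102 mm deep lies on top of the jambs and spans the full outside width.

The door frame is on the floor beside the stool on its −x side.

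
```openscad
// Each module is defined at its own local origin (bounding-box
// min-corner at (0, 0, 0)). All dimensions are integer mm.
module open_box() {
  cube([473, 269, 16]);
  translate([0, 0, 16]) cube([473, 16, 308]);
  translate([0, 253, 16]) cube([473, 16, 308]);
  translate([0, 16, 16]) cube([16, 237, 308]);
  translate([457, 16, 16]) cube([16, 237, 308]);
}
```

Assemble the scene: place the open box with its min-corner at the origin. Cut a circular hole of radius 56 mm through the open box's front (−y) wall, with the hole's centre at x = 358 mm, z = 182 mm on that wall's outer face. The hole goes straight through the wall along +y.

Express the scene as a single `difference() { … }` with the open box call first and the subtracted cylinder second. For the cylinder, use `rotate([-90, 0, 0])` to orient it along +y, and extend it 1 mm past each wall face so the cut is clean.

difference() {
  open_box();
  translate([358, -1, 182]) rotate([-90, 0, 0]) cylinder(h = 18, r = 56);
}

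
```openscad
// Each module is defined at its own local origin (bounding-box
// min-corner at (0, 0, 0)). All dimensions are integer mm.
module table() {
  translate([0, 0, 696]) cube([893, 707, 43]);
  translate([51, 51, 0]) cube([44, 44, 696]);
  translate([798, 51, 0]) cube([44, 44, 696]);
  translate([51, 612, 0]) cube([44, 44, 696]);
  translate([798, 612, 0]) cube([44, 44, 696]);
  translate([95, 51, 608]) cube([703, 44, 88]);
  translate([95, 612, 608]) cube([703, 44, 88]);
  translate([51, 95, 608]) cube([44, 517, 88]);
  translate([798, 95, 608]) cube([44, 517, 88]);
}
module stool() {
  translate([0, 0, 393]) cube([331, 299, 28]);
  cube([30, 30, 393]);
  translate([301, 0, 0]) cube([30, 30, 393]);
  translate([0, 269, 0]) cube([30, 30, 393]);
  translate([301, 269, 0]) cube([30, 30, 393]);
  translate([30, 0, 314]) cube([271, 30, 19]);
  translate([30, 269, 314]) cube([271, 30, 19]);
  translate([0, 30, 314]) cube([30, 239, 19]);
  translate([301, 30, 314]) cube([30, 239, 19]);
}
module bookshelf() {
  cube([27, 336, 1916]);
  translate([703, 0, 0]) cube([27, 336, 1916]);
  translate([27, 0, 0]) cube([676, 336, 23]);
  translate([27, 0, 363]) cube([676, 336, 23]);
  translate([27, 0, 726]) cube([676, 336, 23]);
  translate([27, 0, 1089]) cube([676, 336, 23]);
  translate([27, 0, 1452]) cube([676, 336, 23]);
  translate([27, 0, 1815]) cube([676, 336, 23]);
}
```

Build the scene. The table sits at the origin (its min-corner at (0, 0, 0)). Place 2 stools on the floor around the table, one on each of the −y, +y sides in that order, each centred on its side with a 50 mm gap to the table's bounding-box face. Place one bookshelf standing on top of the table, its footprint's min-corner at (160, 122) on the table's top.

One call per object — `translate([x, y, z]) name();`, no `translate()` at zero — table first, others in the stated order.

table();
translate([281, -349, 0]) stool();
translate([281, 757, 0]) stool();
translate([160, 122, 739]) bookshelf();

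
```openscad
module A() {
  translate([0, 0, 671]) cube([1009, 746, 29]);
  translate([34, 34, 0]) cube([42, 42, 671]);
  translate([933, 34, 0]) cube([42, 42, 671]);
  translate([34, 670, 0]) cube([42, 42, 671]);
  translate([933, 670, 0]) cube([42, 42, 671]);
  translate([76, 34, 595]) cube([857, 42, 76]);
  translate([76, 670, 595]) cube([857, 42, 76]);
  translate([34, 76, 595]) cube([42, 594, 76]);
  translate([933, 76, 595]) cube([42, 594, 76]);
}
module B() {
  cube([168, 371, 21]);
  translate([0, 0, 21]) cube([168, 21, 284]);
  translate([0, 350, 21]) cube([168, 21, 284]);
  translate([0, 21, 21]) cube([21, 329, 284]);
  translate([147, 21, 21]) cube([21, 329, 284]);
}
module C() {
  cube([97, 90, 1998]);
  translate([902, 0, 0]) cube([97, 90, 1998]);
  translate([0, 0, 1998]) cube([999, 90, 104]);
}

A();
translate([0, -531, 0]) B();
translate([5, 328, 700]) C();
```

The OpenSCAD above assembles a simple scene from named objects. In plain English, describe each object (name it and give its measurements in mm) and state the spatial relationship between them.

A is a table: top 1009 mm (x) × 746 mm (y), 29 mm thick, upper face at z = 700 mm, on four 42×42 mm square legs, each inset 34 mm from the nearest pair of top edges, running from z = 0 to the bottom of the top. Four apron rails, 42 mm thick and 76 mm tall, run between adjacent legs with their top edges flush with the underside of the top and their outer faces flush with the legs' outer faces.

B is an open-topped rectangular box: outside dimensions 168×371×305 mm, with a uniform wall and base thickness of 21 mm. The base is a full 168×371 slab on the floor; four walls sit on top of the base. The front and back walls (the −y and +y sides) span the full width; the two side walls fit between them.

C is a rectangular door frame: two vertical jambs of 97×90 mm section, 1998 mm tall, with a clear opening 805 mm wide between their inner faces. A header 104 mm tall and 90 mm deep lies on top of the jambs and spans the full outside width.

The open box is on the floor beside the table on its −y side. The door frame is on top of the table, centred.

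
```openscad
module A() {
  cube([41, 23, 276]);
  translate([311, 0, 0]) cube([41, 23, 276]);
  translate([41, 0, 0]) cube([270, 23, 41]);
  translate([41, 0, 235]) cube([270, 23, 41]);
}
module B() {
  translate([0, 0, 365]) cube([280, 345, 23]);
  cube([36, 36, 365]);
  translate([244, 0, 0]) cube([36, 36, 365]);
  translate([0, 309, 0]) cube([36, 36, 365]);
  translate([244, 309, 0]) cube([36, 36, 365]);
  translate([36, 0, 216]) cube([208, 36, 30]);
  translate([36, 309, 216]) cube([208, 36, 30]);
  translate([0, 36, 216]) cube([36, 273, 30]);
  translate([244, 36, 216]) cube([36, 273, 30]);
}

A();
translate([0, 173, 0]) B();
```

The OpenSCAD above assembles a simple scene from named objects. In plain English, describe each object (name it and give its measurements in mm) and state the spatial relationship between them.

A is a rectangular picture frame lying in the x–z plane (depth along y). The opening is 270 mm wide (x) by 194 mm tall (z), surrounded by a border 41 mm wide on all four sides. The frame is 23 mm deep and is made of two full-height vertical stiles with two horizontal rails fitted between them.

B is a four-legged stool. The seat is a 280×345×23 mm slab whose top surface is at z = 388 mm; four square legs, each 36×36 mm in cross-section, run from the floor (z = 0) to the underside of the seat, each flush with a corner of the seat. Four stretchers, 36 mm wide and 30 mm tall, connect adjacent legs with their undersides at z = 216 mm, each running between the inner faces of the legs it joins and aligned with the legs' outer faces on the other axis.

The stool is on the floor beside the picture frame on its +y side.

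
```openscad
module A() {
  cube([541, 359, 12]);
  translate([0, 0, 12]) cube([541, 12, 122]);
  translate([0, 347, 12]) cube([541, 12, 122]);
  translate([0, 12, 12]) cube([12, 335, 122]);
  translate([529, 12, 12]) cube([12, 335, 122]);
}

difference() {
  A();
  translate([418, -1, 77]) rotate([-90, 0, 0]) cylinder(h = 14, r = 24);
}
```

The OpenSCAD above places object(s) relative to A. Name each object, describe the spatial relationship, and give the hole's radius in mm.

A is an open box. The open box has a circular hole through its front wall. The hole's radius is 24 mm.

The subtracted cylinder has r = 24 mm.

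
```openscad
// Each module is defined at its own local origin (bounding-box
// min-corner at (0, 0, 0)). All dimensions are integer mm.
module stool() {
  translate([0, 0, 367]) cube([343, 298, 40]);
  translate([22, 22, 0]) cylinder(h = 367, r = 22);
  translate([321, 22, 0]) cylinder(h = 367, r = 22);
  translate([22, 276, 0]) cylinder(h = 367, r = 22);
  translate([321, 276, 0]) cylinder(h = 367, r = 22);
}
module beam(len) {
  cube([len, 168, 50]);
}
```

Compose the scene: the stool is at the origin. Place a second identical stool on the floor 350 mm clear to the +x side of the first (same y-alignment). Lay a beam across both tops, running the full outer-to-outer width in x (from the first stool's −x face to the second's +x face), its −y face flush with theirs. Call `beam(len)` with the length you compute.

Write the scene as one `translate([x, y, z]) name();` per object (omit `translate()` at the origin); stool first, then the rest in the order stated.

stool();
translate([693, 0, 0]) stool();
translate([0, 0, 407]) beam(1036);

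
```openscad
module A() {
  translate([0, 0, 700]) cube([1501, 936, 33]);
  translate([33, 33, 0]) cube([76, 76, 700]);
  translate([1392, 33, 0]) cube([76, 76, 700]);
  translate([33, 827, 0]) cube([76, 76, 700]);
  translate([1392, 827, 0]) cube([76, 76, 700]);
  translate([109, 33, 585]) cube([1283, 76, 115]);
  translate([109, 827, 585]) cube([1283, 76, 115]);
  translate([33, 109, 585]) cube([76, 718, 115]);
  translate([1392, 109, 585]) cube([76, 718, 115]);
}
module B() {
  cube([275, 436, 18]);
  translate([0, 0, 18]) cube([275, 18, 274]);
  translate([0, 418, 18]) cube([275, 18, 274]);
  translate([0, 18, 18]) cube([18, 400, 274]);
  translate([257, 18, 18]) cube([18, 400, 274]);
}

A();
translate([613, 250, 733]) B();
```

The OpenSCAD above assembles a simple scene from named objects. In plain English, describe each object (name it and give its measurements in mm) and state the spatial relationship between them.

A is a table with a 1501×936 mm rectangular top, 33 mm thick, top surface at z = 733 mm, supported by four 76×76 mm square legs, each inset 33 mm from the nearest pair of top edges, running from the floor. Four apron rails, 76 mm thick and 115 mm tall, run between adjacent legs with their top edges flush with the underside of the top and their outer faces flush with the legs' outer faces.

B is an open-topped rectangular box: outside dimensions 275×436×292 mm, with a uniform wall and base thickness of 18 mm. The base is a full 275×436 slab on the floor; four walls sit on top of the base. The front and back walls (the −y and +y sides) span the full width; the two side walls fit between them.

The open box is on top of the table, centred.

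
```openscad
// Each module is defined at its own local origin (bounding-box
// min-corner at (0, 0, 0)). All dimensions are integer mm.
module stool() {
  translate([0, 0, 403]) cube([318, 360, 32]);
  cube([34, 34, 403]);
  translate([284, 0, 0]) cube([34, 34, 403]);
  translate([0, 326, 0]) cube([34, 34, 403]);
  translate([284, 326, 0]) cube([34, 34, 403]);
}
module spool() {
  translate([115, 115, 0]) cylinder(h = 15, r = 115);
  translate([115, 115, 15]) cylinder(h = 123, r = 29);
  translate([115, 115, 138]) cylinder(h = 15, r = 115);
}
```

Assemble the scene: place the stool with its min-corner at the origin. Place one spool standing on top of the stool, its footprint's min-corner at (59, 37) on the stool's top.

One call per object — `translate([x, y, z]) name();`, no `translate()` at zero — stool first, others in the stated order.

stool();
translate([59, 37, 435]) spool();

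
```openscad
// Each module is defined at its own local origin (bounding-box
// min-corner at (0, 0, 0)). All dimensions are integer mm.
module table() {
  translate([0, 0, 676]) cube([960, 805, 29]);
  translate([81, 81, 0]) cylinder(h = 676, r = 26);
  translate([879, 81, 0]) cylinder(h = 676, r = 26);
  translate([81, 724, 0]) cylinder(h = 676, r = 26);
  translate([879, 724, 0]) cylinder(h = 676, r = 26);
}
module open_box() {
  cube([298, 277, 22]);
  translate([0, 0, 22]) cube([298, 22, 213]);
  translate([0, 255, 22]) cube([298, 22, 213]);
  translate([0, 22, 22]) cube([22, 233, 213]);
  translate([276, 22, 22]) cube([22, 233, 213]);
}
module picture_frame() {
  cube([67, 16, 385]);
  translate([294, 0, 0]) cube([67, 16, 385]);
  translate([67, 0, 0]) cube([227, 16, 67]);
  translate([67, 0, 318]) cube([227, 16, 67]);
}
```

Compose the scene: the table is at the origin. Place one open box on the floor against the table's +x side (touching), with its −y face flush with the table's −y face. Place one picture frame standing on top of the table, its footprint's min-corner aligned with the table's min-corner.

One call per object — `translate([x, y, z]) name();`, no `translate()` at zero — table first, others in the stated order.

table();
translate([960, 0, 0]) open_box();
translate([0, 0, 705]) picture_frame();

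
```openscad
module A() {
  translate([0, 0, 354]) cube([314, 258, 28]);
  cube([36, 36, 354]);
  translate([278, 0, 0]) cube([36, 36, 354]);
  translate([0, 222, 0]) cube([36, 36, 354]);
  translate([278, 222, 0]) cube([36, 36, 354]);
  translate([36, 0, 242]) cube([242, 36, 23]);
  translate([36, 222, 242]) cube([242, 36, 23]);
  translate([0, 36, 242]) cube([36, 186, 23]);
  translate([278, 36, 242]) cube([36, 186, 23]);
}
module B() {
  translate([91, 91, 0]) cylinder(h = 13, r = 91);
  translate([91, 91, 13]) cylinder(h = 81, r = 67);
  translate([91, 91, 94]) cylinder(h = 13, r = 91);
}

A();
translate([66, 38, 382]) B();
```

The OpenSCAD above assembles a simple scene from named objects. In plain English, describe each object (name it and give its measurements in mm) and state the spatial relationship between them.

A is a simple wooden stool: a rectangular seat 314 mm (x) by 258 mm (y), 28 mm thick, top face at z = 382 mm, on four square legs, each 36×36 mm in cross-section. The legs rest on z = 0, each flush with a corner of the seat. Four stretchers, 36 mm wide and 23 mm tall, connect adjacent legs with their undersides at z = 242 mm, each running between the inner faces of the legs it joins and aligned with the legs' outer faces on the other axis.

B is a spool: two coaxial disc flanges of radius 91 mm and thickness 13 mm, joined by a core cylinder of radius 67 mm and height 81 mm. The lower flange rests on z = 0 and the three cylinders share a vertical axis.

The spool is on top of the stool, centred.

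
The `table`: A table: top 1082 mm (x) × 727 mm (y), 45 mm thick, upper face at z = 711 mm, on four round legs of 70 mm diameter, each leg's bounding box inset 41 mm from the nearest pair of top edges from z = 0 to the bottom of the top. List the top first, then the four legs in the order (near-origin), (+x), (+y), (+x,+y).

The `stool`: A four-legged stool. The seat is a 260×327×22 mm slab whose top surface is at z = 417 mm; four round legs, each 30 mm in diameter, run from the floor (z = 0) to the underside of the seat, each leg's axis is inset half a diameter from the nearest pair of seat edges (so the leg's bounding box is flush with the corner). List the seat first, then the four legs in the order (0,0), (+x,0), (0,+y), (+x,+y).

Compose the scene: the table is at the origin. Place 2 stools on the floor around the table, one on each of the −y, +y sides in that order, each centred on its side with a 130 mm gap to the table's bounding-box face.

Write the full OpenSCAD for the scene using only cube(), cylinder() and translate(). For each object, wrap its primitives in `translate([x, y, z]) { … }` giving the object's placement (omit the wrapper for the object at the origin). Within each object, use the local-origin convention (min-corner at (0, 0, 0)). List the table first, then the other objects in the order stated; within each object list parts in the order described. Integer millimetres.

translate([0, 0, 666]) cube([1082, 727, 45]);
translate([76, 76, 0]) cylinder(h = 666, r = 35);
translate([1006, 76, 0]) cylinder(h = 666, r = 35);
translate([76, 651, 0]) cylinder(h = 666, r = 35);
translate([1006, 651, 0]) cylinder(h = 666, r = 35);
translate([411, -457, 0]) {
  translate([0, 0, 395]) cube([260, 327, 22]);
  translate([15, 15, 0]) cylinder(h = 395, r = 15);
  translate([245, 15, 0]) cylinder(h = 395, r = 15);
  translate([15, 312, 0]) cylinder(h = 395, r = 15);
  translate([245, 312, 0]) cylinder(h = 395, r = 15);
}
translate([411, 857, 0]) {
  translate([0, 0, 395]) cube([260, 327, 22]);
  translate([15, 15, 0]) cylinder(h = 395, r = 15);
  translate([245, 15, 0]) cylinder(h = 395, r = 15);
  translate([15, 312, 0]) cylinder(h = 395, r = 15);
  translate([245, 312, 0]) cylinder(h = 395, r = 15);
}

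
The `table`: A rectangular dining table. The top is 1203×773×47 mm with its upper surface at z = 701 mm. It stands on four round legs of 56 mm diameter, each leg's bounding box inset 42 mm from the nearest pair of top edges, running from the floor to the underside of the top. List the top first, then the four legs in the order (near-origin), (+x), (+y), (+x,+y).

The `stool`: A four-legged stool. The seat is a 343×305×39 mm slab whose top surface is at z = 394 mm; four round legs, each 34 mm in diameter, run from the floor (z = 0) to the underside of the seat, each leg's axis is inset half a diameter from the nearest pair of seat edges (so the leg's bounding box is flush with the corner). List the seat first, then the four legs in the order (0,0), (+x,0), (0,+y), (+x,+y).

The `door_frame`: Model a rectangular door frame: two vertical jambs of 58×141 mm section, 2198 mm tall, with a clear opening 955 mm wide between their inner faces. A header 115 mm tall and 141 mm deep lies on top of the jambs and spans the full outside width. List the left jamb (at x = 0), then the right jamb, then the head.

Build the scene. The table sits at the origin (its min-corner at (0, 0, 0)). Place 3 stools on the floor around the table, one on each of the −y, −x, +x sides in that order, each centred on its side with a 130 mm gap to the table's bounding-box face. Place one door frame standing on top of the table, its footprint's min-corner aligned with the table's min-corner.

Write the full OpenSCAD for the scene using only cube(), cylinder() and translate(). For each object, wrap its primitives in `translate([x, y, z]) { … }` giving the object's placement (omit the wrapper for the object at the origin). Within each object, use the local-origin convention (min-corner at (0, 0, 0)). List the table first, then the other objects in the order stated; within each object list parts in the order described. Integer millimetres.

translate([0, 0, 654]) cube([1203, 773, 47]);
translate([70, 70, 0]) cylinder(h = 654, r = 28);
translate([1133, 70, 0]) cylinder(h = 654, r = 28);
translate([70, 703, 0]) cylinder(h = 654, r = 28);
translate([1133, 703, 0]) cylinder(h = 654, r = 28);
translate([430, -435, 0]) {
  translate([0, 0, 355]) cube([343, 305, 39]);
  translate([17, 17, 0]) cylinder(h = 355, r = 17);
  translate([326, 17, 0]) cylinder(h = 355, r = 17);
  translate([17, 288, 0]) cylinder(h = 355, r = 17);
  translate([326, 288, 0]) cylinder(h = 355, r = 17);
}
translate([-473, 234, 0]) {
  translate([0, 0, 355]) cube([343, 305, 39]);
  translate([17, 17, 0]) cylinder(h = 355, r = 17);
  translate([326, 17, 0]) cylinder(h = 355, r = 17);
  translate([17, 288, 0]) cylinder(h = 355, r = 17);
  translate([326, 288, 0]) cylinder(h = 355, r = 17);
}
translate([1333, 234, 0]) {
  translate([0, 0, 355]) cube([343, 305, 39]);
  translate([17, 17, 0]) cylinder(h = 355, r = 17);
  translate([326, 17, 0]) cylinder(h = 355, r = 17);
  translate([17, 288, 0]) cylinder(h = 355, r = 17);
  translate([326, 288, 0]) cylinder(h = 355, r = 17);
}
translate([0, 0, 701]) {
  cube([58, 141, 2198]);
  translate([1013, 0, 0]) cube([58, 141, 2198]);
  translate([0, 0, 2198]) cube([1071, 141, 115]);
}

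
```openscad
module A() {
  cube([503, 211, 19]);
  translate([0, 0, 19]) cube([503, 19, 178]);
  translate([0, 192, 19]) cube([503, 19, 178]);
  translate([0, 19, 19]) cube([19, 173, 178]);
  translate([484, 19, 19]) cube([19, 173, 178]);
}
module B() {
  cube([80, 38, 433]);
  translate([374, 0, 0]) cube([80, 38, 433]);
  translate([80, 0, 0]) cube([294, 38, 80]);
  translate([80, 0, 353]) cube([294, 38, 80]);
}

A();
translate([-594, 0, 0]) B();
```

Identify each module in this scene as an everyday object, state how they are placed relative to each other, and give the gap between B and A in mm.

The picture frame's nearest face is 140 mm from the open box's −x face.

A is an open box. B is a picture frame. The picture frame is on the floor beside the open box on its −x side. The gap between the picture frame and the open box is 140 mm.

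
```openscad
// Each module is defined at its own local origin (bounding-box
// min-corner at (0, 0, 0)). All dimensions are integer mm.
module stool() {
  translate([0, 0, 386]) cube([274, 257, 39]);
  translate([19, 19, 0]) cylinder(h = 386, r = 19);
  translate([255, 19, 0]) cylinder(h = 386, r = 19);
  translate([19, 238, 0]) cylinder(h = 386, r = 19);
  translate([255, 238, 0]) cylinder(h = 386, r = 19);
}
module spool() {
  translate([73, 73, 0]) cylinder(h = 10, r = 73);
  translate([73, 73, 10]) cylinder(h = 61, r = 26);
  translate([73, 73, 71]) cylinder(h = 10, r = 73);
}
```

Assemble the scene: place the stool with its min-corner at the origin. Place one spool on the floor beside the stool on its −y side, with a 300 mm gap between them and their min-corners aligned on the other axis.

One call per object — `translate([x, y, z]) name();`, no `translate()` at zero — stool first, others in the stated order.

stool();
translate([0, -446, 0]) spool();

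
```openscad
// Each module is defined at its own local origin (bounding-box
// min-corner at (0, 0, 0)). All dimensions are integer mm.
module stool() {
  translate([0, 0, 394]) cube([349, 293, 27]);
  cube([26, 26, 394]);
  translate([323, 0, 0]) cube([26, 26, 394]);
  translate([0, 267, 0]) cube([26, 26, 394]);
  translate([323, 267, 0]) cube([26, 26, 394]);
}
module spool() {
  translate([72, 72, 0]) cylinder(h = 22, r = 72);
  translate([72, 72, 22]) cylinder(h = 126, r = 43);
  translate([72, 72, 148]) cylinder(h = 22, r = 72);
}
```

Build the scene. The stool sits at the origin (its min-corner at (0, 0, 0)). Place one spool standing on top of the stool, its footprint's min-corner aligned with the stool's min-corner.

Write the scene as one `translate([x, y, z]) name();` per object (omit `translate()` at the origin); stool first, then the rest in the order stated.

stool();
translate([0, 0, 421]) spool();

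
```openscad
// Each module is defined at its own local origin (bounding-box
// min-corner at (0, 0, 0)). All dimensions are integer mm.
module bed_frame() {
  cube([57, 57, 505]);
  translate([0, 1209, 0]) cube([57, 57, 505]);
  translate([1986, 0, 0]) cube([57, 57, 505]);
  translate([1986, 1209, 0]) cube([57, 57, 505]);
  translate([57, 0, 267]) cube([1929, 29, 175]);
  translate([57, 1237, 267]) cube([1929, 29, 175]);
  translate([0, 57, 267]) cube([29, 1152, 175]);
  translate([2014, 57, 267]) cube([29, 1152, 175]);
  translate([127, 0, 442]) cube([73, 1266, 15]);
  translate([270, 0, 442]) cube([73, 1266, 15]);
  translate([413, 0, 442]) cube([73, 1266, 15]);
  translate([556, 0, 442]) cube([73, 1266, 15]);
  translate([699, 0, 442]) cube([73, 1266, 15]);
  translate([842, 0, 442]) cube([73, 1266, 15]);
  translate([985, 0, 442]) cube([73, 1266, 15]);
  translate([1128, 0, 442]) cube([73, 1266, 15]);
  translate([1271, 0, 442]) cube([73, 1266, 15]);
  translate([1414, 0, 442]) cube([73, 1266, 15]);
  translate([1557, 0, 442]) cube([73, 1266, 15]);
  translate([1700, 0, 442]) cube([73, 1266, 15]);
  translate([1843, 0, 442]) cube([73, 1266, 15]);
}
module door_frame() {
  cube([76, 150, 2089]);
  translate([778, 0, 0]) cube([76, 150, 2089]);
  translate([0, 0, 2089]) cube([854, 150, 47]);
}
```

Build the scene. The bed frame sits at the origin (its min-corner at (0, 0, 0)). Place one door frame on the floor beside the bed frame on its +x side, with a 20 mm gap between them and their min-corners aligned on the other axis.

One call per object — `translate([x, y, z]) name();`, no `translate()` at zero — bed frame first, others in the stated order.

bed_frame();
translate([2063, 0, 0]) door_frame();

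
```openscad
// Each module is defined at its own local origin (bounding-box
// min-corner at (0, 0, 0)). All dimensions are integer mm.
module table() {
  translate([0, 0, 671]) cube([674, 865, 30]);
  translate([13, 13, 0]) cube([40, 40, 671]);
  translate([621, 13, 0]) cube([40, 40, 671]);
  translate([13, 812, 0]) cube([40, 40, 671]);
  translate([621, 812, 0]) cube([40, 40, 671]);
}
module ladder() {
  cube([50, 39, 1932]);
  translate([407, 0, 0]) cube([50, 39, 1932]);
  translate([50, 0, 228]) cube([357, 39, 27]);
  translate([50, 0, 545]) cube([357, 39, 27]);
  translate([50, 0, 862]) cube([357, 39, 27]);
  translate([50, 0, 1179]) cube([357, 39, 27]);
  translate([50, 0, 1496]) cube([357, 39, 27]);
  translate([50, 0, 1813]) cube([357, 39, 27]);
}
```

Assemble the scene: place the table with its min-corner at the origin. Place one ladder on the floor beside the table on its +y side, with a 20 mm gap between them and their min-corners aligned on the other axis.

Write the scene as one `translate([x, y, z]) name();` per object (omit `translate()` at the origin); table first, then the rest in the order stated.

table();
translate([0, 885, 0]) ladder();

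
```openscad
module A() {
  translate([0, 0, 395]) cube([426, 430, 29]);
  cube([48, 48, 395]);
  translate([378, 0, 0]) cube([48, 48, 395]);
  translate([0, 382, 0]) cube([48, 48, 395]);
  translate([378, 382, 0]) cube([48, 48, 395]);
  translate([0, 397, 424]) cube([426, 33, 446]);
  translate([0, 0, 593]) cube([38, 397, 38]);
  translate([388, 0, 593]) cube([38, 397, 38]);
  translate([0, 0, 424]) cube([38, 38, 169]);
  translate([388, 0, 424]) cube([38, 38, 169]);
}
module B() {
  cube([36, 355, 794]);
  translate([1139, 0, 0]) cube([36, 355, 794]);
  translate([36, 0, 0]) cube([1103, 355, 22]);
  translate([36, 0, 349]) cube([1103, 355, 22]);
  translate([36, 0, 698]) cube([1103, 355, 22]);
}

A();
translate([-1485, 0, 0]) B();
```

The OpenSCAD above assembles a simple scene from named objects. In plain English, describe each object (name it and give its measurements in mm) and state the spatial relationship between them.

A is a chair: 426×430 mm seat, 29 mm thick, top at z = 424 mm, on four 48 mm square corner legs flush with the seat edges. A 33 mm thick backrest slab spans the full seat width, extending 446 mm above the seat top, its back face flush with the seat's +y edge. Two armrests of 38×38 mm section run along each side from the seat's front edge to the front of the backrest, top faces 207 mm above the seat top and outer faces flush with the seat's x-edges; a 38×38 mm post under the front of each armrest stands on the seat at the front corner.

B is a bookshelf 1175 mm wide overall, 355 mm deep and 794 mm tall. The two sides are 36 mm thick vertical panels. 3 horizontal shelves of 22 mm thickness span between the inner faces of the sides; the lowest shelf sits on the floor and shelves are stacked with a clear vertical gap of 327 mm between each pair.

The bookshelf is on the floor beside the chair on its −x side.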